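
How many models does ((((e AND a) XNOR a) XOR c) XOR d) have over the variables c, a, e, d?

Satisfying assignments: (0,0,0,0), (0,0,1,0), (0,1,0,1), (0,1,1,0), (1,0,0,1), (1,0,1,1), (1,1,0,0), (1,1,1,1)
Count: 8 out of 16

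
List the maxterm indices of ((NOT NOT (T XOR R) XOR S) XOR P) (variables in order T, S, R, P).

ΠM(0, 3, 5, 6, 9, 10, 12, 15) = (T OR S OR R OR P) AND (T OR S OR NOT R OR NOT P) AND (T OR NOT S OR R OR NOT P) AND (T OR NOT S OR NOT R OR P) AND (NOT T OR S OR R OR NOT P) AND (NOT T OR S OR NOT R OR P) AND (NOT T OR NOT S OR R OR P) AND (NOT T OR NOT S OR NOT R OR NOT P)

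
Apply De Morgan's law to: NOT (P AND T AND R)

NOT P OR NOT T OR NOT R
De Morgan's: NOT(AND of terms) = OR of negations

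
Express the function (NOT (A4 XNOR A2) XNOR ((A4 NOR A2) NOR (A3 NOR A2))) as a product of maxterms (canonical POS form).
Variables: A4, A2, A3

ΠM(4, 6, 7) = (NOT A4 OR A2 OR A3) AND (NOT A4 OR NOT A2 OR A3) AND (NOT A4 OR NOT A2 OR NOT A3)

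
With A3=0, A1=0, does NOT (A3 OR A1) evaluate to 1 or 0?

Substituting: NOT (0 OR 0)
= 1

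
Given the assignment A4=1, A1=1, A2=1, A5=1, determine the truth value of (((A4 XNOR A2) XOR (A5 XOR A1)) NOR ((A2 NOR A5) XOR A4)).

Substituting: (((1 XNOR 1) XOR (1 XOR 1)) NOR ((1 NOR 1) XOR 1))
= 0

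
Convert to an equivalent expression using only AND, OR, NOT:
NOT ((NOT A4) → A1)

(NOT A4) AND NOT A1
(Negated implication: NOT(A → B) = A AND NOT B)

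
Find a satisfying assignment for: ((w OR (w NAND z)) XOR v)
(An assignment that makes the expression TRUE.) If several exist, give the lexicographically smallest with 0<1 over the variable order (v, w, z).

v=0, w=0, z=0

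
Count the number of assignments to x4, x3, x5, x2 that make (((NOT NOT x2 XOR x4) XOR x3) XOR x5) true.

Satisfying assignments: (0,0,0,1), (0,0,1,0), (0,1,0,0), (0,1,1,1), (1,0,0,0), (1,0,1,1), (1,1,0,1), (1,1,1,0)
Count: 8 out of 16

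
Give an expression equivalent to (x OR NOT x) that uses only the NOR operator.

((x NOR (x NOR x)) NOR (x NOR (x NOR x)))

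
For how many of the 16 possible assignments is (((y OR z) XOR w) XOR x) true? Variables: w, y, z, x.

Satisfying assignments: (0,0,0,1), (0,0,1,0), (0,1,0,0), (0,1,1,0), (1,0,0,0), (1,0,1,1), (1,1,0,1), (1,1,1,1)
Count: 8 out of 16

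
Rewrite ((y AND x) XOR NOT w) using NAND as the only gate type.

((((y NAND x) NAND (y NAND x)) NAND (((y NAND x) NAND (y NAND x)) NAND (w NAND w))) NAND ((w NAND w) NAND (((y NAND x) NAND (y NAND x)) NAND (w NAND w))))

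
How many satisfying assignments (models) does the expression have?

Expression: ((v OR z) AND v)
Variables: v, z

Satisfying assignments: (1,0), (1,1)
Count: 2 out of 4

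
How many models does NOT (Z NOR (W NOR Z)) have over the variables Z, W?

Satisfying assignments: (0,0), (1,0), (1,1)
Count: 3 out of 4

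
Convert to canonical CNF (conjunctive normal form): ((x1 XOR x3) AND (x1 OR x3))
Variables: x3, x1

(x3 OR x1) AND (NOT x3 OR NOT x1)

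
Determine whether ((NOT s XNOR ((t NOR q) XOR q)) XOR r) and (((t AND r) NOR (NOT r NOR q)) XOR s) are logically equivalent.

No. Counterexample: with s=0, r=0, q=0, t=1, Expression 1 = 0 but Expression 2 = 1.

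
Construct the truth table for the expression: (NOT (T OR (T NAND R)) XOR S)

R | T | S | Output
------------------
0 | 0 | 0 | 0
0 | 0 | 1 | 1
0 | 1 | 0 | 0
0 | 1 | 1 | 1
1 | 0 | 0 | 0
1 | 0 | 1 | 1
1 | 1 | 0 | 0
1 | 1 | 1 | 1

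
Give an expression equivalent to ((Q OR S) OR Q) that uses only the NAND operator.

((((Q NAND Q) NAND (S NAND S)) NAND ((Q NAND Q) NAND (S NAND S))) NAND (Q NAND Q))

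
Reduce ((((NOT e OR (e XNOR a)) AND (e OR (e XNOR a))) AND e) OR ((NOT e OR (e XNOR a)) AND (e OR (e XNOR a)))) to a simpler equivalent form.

By absorption (E OR (E AND v) = E) then distribution ((E OR v) AND (E OR NOT v) = E):
= (e XNOR a)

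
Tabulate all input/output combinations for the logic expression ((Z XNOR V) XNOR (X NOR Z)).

Z | V | X | Output
------------------
0 | 0 | 0 | 1
0 | 0 | 1 | 0
0 | 1 | 0 | 0
0 | 1 | 1 | 1
1 | 0 | 0 | 1
1 | 0 | 1 | 1
1 | 1 | 0 | 0
1 | 1 | 1 | 0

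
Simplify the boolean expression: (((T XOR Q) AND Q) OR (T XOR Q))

By absorption (E OR (E AND v) = E):
= (T XOR Q)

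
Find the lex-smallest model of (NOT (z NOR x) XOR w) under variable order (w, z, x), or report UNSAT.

w=0, z=0, x=1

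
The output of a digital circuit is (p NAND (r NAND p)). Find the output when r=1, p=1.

Substituting: (1 NAND (1 NAND 1))
= 1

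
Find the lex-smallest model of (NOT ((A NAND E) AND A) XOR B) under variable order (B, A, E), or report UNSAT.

B=0, A=0, E=0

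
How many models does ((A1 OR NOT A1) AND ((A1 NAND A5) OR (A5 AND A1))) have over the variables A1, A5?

Satisfying assignments: (0,0), (0,1), (1,0), (1,1)
Count: 4 out of 4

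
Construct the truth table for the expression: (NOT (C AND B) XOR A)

A | B | C | Output
------------------
0 | 0 | 0 | 1
0 | 0 | 1 | 1
0 | 1 | 0 | 1
0 | 1 | 1 | 0
1 | 0 | 0 | 0
1 | 0 | 1 | 0
1 | 1 | 0 | 0
1 | 1 | 1 | 1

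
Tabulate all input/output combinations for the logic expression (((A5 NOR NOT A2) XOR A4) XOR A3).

A2 | A4 | A3 | A5 | Output
--------------------------
0 | 0 | 0 | 0 | 0
0 | 0 | 0 | 1 | 0
0 | 0 | 1 | 0 | 1
0 | 0 | 1 | 1 | 1
0 | 1 | 0 | 0 | 1
0 | 1 | 0 | 1 | 1
0 | 1 | 1 | 0 | 0
0 | 1 | 1 | 1 | 0
1 | 0 | 0 | 0 | 1
1 | 0 | 0 | 1 | 0
1 | 0 | 1 | 0 | 0
1 | 0 | 1 | 1 | 1
1 | 1 | 0 | 0 | 0
1 | 1 | 0 | 1 | 1
1 | 1 | 1 | 0 | 1
1 | 1 | 1 | 1 | 0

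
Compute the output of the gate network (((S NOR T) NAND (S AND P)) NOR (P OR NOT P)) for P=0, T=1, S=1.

Substituting: (((1 NOR 1) NAND (1 AND 0)) NOR (0 OR NOT 0))
= 0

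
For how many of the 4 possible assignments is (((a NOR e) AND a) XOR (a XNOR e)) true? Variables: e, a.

Satisfying assignments: (0,0), (1,1)
Count: 2 out of 4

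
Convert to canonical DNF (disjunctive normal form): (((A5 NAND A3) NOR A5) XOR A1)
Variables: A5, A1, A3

(NOT A5 AND A1 AND NOT A3) OR (NOT A5 AND A1 AND A3) OR (A5 AND A1 AND NOT A3) OR (A5 AND A1 AND A3)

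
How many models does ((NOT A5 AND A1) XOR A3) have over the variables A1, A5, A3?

Satisfying assignments: (0,0,1), (0,1,1), (1,0,0), (1,1,1)
Count: 4 out of 8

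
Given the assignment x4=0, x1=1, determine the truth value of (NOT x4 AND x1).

Substituting: (NOT 0 AND 1)
= 1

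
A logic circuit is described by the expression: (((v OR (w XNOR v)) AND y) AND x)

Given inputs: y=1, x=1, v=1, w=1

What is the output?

Substituting: (((1 OR (1 XNOR 1)) AND 1) AND 1)
= 1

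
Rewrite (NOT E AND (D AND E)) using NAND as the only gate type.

(((E NAND E) NAND ((D NAND E) NAND (D NAND E))) NAND ((E NAND E) NAND ((D NAND E) NAND (D NAND E))))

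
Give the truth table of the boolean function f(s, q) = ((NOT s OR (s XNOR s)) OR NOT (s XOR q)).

s | q | Output
--------------
0 | 0 | 1
0 | 1 | 1
1 | 0 | 1
1 | 1 | 1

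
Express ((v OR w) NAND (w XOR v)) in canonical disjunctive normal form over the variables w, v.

(NOT w AND NOT v) OR (w AND v)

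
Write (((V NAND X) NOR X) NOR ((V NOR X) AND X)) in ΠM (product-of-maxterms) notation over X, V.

ΠM() = TRUE (no maxterms)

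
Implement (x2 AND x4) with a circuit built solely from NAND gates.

((x2 NAND x4) NAND (x2 NAND x4))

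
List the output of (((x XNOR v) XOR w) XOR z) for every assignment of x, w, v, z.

x | w | v | z | Output
----------------------
0 | 0 | 0 | 0 | 1
0 | 0 | 0 | 1 | 0
0 | 0 | 1 | 0 | 0
0 | 0 | 1 | 1 | 1
0 | 1 | 0 | 0 | 0
0 | 1 | 0 | 1 | 1
0 | 1 | 1 | 0 | 1
0 | 1 | 1 | 1 | 0
1 | 0 | 0 | 0 | 0
1 | 0 | 0 | 1 | 1
1 | 0 | 1 | 0 | 1
1 | 0 | 1 | 1 | 0
1 | 1 | 0 | 0 | 1
1 | 1 | 0 | 1 | 0
1 | 1 | 1 | 0 | 0
1 | 1 | 1 | 1 | 1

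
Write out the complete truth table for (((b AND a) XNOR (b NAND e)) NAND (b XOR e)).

b | e | a | Output
------------------
0 | 0 | 0 | 1
0 | 0 | 1 | 1
0 | 1 | 0 | 1
0 | 1 | 1 | 1
1 | 0 | 0 | 1
1 | 0 | 1 | 0
1 | 1 | 0 | 1
1 | 1 | 1 | 1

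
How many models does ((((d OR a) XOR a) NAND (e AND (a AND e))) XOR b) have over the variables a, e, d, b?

Satisfying assignments: (0,0,0,0), (0,0,1,0), (0,1,0,0), (0,1,1,0), (1,0,0,0), (1,0,1,0), (1,1,0,0), (1,1,1,0)
Count: 8 out of 16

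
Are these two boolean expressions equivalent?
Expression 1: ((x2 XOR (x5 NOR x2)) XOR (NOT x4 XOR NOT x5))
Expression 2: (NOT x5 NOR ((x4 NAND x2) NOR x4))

No. Counterexample: with x2=0, x4=0, x5=0, Expression 1 = 1 but Expression 2 = 0.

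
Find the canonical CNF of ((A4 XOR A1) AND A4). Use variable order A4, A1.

(A4 OR A1) AND (A4 OR NOT A1) AND (NOT A4 OR NOT A1)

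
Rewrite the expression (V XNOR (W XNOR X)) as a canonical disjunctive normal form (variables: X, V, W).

(NOT X AND NOT V AND W) OR (NOT X AND V AND NOT W) OR (X AND NOT V AND NOT W) OR (X AND V AND W)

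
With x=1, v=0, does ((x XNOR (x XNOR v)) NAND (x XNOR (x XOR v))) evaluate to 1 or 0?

Substituting: ((1 XNOR (1 XNOR 0)) NAND (1 XNOR (1 XOR 0)))
= 1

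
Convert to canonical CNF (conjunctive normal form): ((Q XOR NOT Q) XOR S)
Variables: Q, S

(Q OR NOT S) AND (NOT Q OR NOT S)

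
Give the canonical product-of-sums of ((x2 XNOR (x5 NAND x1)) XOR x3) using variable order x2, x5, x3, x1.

ΠM(0, 1, 4, 7, 10, 11, 13, 14) = (x2 OR x5 OR x3 OR x1) AND (x2 OR x5 OR x3 OR NOT x1) AND (x2 OR NOT x5 OR x3 OR x1) AND (x2 OR NOT x5 OR NOT x3 OR NOT x1) AND (NOT x2 OR x5 OR NOT x3 OR x1) AND (NOT x2 OR x5 OR NOT x3 OR NOT x1) AND (NOT x2 OR NOT x5 OR x3 OR NOT x1) AND (NOT x2 OR NOT x5 OR NOT x3 OR x1)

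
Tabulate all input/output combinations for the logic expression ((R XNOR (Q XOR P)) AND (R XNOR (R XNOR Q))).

P | R | Q | Output
------------------
0 | 0 | 0 | 0
0 | 0 | 1 | 0
0 | 1 | 0 | 0
0 | 1 | 1 | 1
1 | 0 | 0 | 0
1 | 0 | 1 | 1
1 | 1 | 0 | 0
1 | 1 | 1 | 0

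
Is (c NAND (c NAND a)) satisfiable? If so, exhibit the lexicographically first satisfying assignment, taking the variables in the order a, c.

a=0, c=0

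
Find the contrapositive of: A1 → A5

Contrapositive: NOT A5 → NOT A1
Note: A statement and its contrapositive are logically equivalent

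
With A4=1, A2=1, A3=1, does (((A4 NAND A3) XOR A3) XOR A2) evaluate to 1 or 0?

Substituting: (((1 NAND 1) XOR 1) XOR 1)
= 0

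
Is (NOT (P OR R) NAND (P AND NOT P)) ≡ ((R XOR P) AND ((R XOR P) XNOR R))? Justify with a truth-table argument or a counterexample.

No. Counterexample: with P=0, R=0, Expression 1 = 1 but Expression 2 = 0.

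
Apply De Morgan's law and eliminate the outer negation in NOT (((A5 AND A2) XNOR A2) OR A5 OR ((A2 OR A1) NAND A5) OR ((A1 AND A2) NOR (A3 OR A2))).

NOT ((A5 AND A2) XNOR A2) AND NOT A5 AND NOT ((A2 OR A1) NAND A5) AND NOT ((A1 AND A2) NOR (A3 OR A2))
De Morgan's: NOT(OR of terms) = AND of negations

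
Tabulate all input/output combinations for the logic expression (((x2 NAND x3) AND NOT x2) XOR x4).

x4 | x2 | x3 | Output
---------------------
0 | 0 | 0 | 1
0 | 0 | 1 | 1
0 | 1 | 0 | 0
0 | 1 | 1 | 0
1 | 0 | 0 | 0
1 | 0 | 1 | 0
1 | 1 | 0 | 1
1 | 1 | 1 | 1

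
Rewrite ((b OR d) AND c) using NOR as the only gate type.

((((b NOR d) NOR (b NOR d)) NOR ((b NOR d) NOR (b NOR d))) NOR (c NOR c))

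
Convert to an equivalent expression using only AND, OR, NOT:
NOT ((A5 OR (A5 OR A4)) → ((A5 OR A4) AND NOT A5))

(A5 OR (A5 OR A4)) AND NOT ((A5 OR A4) AND NOT A5)
(Negated implication: NOT(A → B) = A AND NOT B)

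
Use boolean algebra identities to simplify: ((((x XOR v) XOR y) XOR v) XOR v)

By XOR self-cancellation ((E XOR v) XOR v = E):
= ((x XOR v) XOR y)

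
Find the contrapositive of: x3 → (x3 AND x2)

Contrapositive: NOT (x3 AND x2) → NOT x3
Note: A statement and its contrapositive are logically equivalent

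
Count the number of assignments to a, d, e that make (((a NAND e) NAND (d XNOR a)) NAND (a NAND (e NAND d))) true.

Satisfying assignments: (0,0,0), (0,0,1), (1,0,0), (1,0,1), (1,1,0)
Count: 5 out of 8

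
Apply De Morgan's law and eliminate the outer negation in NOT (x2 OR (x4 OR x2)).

NOT x2 AND NOT (x4 OR x2)
De Morgan's: NOT(OR of terms) = AND of negations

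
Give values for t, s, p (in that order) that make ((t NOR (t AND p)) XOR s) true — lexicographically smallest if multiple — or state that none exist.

t=0, s=0, p=0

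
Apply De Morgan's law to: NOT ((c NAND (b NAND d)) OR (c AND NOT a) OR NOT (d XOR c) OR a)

NOT (c NAND (b NAND d)) AND NOT (c AND NOT a) AND (d XOR c) AND NOT a
De Morgan's: NOT(OR of terms) = AND of negations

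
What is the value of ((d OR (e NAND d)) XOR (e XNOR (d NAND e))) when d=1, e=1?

Substituting: ((1 OR (1 NAND 1)) XOR (1 XNOR (1 NAND 1)))
= 1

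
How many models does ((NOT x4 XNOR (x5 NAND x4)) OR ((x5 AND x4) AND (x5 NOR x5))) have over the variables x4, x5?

Satisfying assignments: (0,0), (0,1), (1,1)
Count: 3 out of 4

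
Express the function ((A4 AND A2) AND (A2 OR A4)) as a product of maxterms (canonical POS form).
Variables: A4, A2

ΠM(0, 1, 2) = (A4 OR A2) AND (A4 OR NOT A2) AND (NOT A4 OR A2)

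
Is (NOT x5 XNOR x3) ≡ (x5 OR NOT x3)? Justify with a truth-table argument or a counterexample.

No. Counterexample: with x3=0, x5=0, Expression 1 = 0 but Expression 2 = 1.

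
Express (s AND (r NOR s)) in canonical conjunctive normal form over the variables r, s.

(r OR s) AND (r OR NOT s) AND (NOT r OR s) AND (NOT r OR NOT s)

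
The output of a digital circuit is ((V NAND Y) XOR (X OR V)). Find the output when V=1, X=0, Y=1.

Substituting: ((1 NAND 1) XOR (0 OR 1))
= 1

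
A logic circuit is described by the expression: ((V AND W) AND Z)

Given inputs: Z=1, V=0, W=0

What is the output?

Substituting: ((0 AND 0) AND 1)
= 0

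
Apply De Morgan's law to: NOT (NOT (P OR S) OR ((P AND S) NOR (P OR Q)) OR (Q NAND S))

(P OR S) AND NOT ((P AND S) NOR (P OR Q)) AND NOT (Q NAND S)
De Morgan's: NOT(OR of terms) = AND of negations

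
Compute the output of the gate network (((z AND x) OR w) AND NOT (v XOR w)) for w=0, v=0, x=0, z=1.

Substituting: (((1 AND 0) OR 0) AND NOT (0 XOR 0))
= 0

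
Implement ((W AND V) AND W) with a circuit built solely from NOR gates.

((((W NOR W) NOR (V NOR V)) NOR ((W NOR W) NOR (V NOR V))) NOR (W NOR W))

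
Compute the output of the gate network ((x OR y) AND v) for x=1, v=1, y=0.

Substituting: ((1 OR 0) AND 1)
= 1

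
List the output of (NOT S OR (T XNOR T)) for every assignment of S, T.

S | T | Output
--------------
0 | 0 | 1
0 | 1 | 1
1 | 0 | 1
1 | 1 | 1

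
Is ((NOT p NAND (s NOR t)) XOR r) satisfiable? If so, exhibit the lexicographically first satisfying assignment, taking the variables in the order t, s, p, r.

t=0, s=0, p=0, r=1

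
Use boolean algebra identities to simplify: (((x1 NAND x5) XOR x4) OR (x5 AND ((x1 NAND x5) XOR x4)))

By absorption (E OR (E AND v) = E):
= ((x1 NAND x5) XOR x4)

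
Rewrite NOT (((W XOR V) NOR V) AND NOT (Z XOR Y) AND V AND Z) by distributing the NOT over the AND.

NOT ((W XOR V) NOR V) OR (Z XOR Y) OR NOT V OR NOT Z
De Morgan's: NOT(AND of terms) = OR of negations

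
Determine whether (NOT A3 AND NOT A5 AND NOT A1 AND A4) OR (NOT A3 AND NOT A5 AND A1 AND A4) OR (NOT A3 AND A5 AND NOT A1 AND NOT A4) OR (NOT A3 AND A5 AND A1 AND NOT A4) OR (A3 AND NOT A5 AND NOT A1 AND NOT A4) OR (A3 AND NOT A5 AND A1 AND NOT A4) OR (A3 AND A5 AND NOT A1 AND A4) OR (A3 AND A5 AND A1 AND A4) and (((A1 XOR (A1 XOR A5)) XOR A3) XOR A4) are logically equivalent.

Yes, they are equivalent — the two output columns agree on all 16 assignments:
A3 | A5 | A1 | A4 | Expression 1 | Expression 2
-----------------------------------------------
0 | 0 | 0 | 0 | 0 | 0
0 | 0 | 0 | 1 | 1 | 1
0 | 0 | 1 | 0 | 0 | 0
0 | 0 | 1 | 1 | 1 | 1
0 | 1 | 0 | 0 | 1 | 1
0 | 1 | 0 | 1 | 0 | 0
0 | 1 | 1 | 0 | 1 | 1
0 | 1 | 1 | 1 | 0 | 0
1 | 0 | 0 | 0 | 1 | 1
1 | 0 | 0 | 1 | 0 | 0
1 | 0 | 1 | 0 | 1 | 1
1 | 0 | 1 | 1 | 0 | 0
1 | 1 | 0 | 0 | 0 | 0
1 | 1 | 0 | 1 | 1 | 1
1 | 1 | 1 | 0 | 0 | 0
1 | 1 | 1 | 1 | 1 | 1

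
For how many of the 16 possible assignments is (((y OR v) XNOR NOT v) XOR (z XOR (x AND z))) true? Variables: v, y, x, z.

Satisfying assignments: (0,0,0,1), (0,1,0,0), (0,1,1,0), (0,1,1,1), (1,0,0,1), (1,1,0,1)
Count: 6 out of 16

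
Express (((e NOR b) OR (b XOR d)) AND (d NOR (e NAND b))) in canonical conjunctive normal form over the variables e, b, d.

(e OR b OR d) AND (e OR b OR NOT d) AND (e OR NOT b OR d) AND (e OR NOT b OR NOT d) AND (NOT e OR b OR d) AND (NOT e OR b OR NOT d) AND (NOT e OR NOT b OR NOT d)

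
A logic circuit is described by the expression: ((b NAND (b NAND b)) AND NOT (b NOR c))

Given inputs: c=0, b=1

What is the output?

Substituting: ((1 NAND (1 NAND 1)) AND NOT (1 NOR 0))
= 1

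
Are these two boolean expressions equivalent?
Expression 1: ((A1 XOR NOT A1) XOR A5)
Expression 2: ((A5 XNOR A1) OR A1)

No. Counterexample: with A5=1, A1=1, Expression 1 = 0 but Expression 2 = 1.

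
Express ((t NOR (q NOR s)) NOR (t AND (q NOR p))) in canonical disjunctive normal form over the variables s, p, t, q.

(NOT s AND NOT p AND NOT t AND NOT q) OR (NOT s AND NOT p AND t AND q) OR (NOT s AND p AND NOT t AND NOT q) OR (NOT s AND p AND t AND NOT q) OR (NOT s AND p AND t AND q) OR (s AND NOT p AND t AND q) OR (s AND p AND t AND NOT q) OR (s AND p AND t AND q)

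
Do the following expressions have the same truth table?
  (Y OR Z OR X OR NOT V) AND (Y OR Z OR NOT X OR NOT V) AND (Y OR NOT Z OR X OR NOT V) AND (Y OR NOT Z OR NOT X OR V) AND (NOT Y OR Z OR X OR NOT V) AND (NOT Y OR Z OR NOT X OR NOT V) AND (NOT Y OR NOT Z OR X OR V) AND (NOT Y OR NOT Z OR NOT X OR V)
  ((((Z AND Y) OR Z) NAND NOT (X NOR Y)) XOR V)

Yes, they are equivalent — the two output columns agree on all 16 assignments:
Y | Z | X | V | Expression 1 | Expression 2
-------------------------------------------
0 | 0 | 0 | 0 | 1 | 1
0 | 0 | 0 | 1 | 0 | 0
0 | 0 | 1 | 0 | 1 | 1
0 | 0 | 1 | 1 | 0 | 0
0 | 1 | 0 | 0 | 1 | 1
0 | 1 | 0 | 1 | 0 | 0
0 | 1 | 1 | 0 | 0 | 0
0 | 1 | 1 | 1 | 1 | 1
1 | 0 | 0 | 0 | 1 | 1
1 | 0 | 0 | 1 | 0 | 0
1 | 0 | 1 | 0 | 1 | 1
1 | 0 | 1 | 1 | 0 | 0
1 | 1 | 0 | 0 | 0 | 0
1 | 1 | 0 | 1 | 1 | 1
1 | 1 | 1 | 0 | 0 | 0
1 | 1 | 1 | 1 | 1 | 1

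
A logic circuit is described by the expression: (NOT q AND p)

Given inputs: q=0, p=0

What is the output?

Substituting: (NOT 0 AND 0)
= 0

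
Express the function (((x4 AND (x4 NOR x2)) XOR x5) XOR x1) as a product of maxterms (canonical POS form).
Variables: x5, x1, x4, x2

ΠM(0, 1, 2, 3, 12, 13, 14, 15) = (x5 OR x1 OR x4 OR x2) AND (x5 OR x1 OR x4 OR NOT x2) AND (x5 OR x1 OR NOT x4 OR x2) AND (x5 OR x1 OR NOT x4 OR NOT x2) AND (NOT x5 OR NOT x1 OR x4 OR x2) AND (NOT x5 OR NOT x1 OR x4 OR NOT x2) AND (NOT x5 OR NOT x1 OR NOT x4 OR x2) AND (NOT x5 OR NOT x1 OR NOT x4 OR NOT x2)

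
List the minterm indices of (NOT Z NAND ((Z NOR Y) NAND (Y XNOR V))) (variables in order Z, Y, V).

Σm(0, 4, 5, 6, 7) = (NOT Z AND NOT Y AND NOT V) OR (Z AND NOT Y AND NOT V) OR (Z AND NOT Y AND V) OR (Z AND Y AND NOT V) OR (Z AND Y AND V)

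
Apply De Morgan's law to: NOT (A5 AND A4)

NOT A5 OR NOT A4
De Morgan's: NOT(AND of terms) = OR of negations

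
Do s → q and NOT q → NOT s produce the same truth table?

Yes, Contrapositive is always equivalent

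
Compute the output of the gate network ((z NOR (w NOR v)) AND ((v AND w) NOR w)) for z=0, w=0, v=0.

Substituting: ((0 NOR (0 NOR 0)) AND ((0 AND 0) NOR 0))
= 0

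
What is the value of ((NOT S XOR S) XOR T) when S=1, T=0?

Substituting: ((NOT 1 XOR 1) XOR 0)
= 1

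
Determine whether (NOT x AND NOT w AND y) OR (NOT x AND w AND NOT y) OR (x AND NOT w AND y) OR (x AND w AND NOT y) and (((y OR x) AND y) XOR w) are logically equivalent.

Yes, they are equivalent — the two output columns agree on all 8 assignments:
x | w | y | Expression 1 | Expression 2
---------------------------------------
0 | 0 | 0 | 0 | 0
0 | 0 | 1 | 1 | 1
0 | 1 | 0 | 1 | 1
0 | 1 | 1 | 0 | 0
1 | 0 | 0 | 0 | 0
1 | 0 | 1 | 1 | 1
1 | 1 | 0 | 1 | 1
1 | 1 | 1 | 0 | 0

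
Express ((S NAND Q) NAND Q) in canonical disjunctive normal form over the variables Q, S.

(NOT Q AND NOT S) OR (NOT Q AND S) OR (Q AND S)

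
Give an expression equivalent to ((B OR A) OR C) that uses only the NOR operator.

((((B NOR A) NOR (B NOR A)) NOR C) NOR (((B NOR A) NOR (B NOR A)) NOR C))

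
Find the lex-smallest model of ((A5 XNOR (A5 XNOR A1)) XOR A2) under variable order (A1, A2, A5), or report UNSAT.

A1=0, A2=1, A5=0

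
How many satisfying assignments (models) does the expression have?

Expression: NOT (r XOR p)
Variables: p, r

Satisfying assignments: (0,0), (1,1)
Count: 2 out of 4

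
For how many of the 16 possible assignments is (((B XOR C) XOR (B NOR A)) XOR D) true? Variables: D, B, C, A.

Satisfying assignments: (0,0,0,0), (0,0,1,1), (0,1,0,0), (0,1,0,1), (1,0,0,1), (1,0,1,0), (1,1,1,0), (1,1,1,1)
Count: 8 out of 16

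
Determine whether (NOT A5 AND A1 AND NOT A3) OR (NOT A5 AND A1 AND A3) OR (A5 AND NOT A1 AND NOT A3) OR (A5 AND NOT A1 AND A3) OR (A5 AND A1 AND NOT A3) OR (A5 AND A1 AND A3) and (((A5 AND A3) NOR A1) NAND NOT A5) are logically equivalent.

Yes, they are equivalent — the two output columns agree on all 8 assignments:
A5 | A1 | A3 | Expression 1 | Expression 2
------------------------------------------
0 | 0 | 0 | 0 | 0
0 | 0 | 1 | 0 | 0
0 | 1 | 0 | 1 | 1
0 | 1 | 1 | 1 | 1
1 | 0 | 0 | 1 | 1
1 | 0 | 1 | 1 | 1
1 | 1 | 0 | 1 | 1
1 | 1 | 1 | 1 | 1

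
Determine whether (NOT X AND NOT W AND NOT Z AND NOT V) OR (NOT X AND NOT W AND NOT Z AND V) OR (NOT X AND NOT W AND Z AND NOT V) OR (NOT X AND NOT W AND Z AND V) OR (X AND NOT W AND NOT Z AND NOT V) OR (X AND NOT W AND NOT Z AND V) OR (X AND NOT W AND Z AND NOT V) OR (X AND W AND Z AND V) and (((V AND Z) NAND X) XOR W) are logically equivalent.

Yes, they are equivalent — the two output columns agree on all 16 assignments:
X | W | Z | V | Expression 1 | Expression 2
-------------------------------------------
0 | 0 | 0 | 0 | 1 | 1
0 | 0 | 0 | 1 | 1 | 1
0 | 0 | 1 | 0 | 1 | 1
0 | 0 | 1 | 1 | 1 | 1
0 | 1 | 0 | 0 | 0 | 0
0 | 1 | 0 | 1 | 0 | 0
0 | 1 | 1 | 0 | 0 | 0
0 | 1 | 1 | 1 | 0 | 0
1 | 0 | 0 | 0 | 1 | 1
1 | 0 | 0 | 1 | 1 | 1
1 | 0 | 1 | 0 | 1 | 1
1 | 0 | 1 | 1 | 0 | 0
1 | 1 | 0 | 0 | 0 | 0
1 | 1 | 0 | 1 | 0 | 0
1 | 1 | 1 | 0 | 0 | 0
1 | 1 | 1 | 1 | 1 | 1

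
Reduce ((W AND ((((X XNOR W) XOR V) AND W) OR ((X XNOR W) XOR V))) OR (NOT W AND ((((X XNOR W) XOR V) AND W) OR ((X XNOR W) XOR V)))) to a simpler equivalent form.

By distribution ((E AND v) OR (E AND NOT v) = E) then absorption (E OR (E AND v) = E):
= ((X XNOR W) XOR V)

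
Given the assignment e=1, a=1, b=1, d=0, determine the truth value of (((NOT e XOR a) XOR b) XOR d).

Substituting: (((NOT 1 XOR 1) XOR 1) XOR 0)
= 0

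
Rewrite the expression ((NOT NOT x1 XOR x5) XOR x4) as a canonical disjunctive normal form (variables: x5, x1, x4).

(NOT x5 AND NOT x1 AND x4) OR (NOT x5 AND x1 AND NOT x4) OR (x5 AND NOT x1 AND NOT x4) OR (x5 AND x1 AND x4)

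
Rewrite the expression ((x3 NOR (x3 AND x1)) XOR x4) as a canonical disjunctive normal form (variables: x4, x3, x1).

(NOT x4 AND NOT x3 AND NOT x1) OR (NOT x4 AND NOT x3 AND x1) OR (x4 AND x3 AND NOT x1) OR (x4 AND x3 AND x1)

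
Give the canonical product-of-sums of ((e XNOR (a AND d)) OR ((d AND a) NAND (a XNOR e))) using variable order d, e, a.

ΠM() = TRUE (no maxterms)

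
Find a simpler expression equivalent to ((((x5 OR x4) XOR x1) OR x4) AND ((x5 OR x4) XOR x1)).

By absorption (E AND (E OR v) = E):
= ((x5 OR x4) XOR x1)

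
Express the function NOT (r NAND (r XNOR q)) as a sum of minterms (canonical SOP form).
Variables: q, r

Σm(3) = (q AND r)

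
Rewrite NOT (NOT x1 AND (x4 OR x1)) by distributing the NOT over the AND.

x1 OR NOT (x4 OR x1)
De Morgan's: NOT(AND of terms) = OR of negations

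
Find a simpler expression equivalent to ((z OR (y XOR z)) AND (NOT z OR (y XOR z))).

By distribution ((E OR v) AND (E OR NOT v) = E):
= (y XOR z)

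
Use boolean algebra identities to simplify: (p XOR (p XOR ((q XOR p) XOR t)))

By XOR self-cancellation ((E XOR v) XOR v = E):
= ((q XOR p) XOR t)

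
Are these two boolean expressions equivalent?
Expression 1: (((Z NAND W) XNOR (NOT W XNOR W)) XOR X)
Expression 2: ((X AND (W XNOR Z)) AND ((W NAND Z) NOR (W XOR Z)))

No. Counterexample: with X=0, W=1, Z=1, Expression 1 = 1 but Expression 2 = 0.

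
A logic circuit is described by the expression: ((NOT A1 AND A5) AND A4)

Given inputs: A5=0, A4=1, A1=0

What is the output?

Substituting: ((NOT 0 AND 0) AND 1)
= 0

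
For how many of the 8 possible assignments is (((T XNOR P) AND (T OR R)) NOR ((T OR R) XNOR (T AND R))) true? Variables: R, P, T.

Satisfying assignments: (0,0,1), (1,1,0)
Count: 2 out of 8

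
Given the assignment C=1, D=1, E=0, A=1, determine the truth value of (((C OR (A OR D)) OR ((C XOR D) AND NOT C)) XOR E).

Substituting: (((1 OR (1 OR 1)) OR ((1 XOR 1) AND NOT 1)) XOR 0)
= 1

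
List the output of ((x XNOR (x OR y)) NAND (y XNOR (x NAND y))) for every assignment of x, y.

x | y | Output
--------------
0 | 0 | 1
0 | 1 | 1
1 | 0 | 1
1 | 1 | 1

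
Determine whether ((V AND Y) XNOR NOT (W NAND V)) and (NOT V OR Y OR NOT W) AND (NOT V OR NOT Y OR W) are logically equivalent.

Yes, they are equivalent — the two output columns agree on all 8 assignments:
V | Y | W | Expression 1 | Expression 2
---------------------------------------
0 | 0 | 0 | 1 | 1
0 | 0 | 1 | 1 | 1
0 | 1 | 0 | 1 | 1
0 | 1 | 1 | 1 | 1
1 | 0 | 0 | 1 | 1
1 | 0 | 1 | 0 | 0
1 | 1 | 0 | 0 | 0
1 | 1 | 1 | 1 | 1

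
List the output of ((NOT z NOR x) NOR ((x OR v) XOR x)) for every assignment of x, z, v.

x | z | v | Output
------------------
0 | 0 | 0 | 1
0 | 0 | 1 | 0
0 | 1 | 0 | 0
0 | 1 | 1 | 0
1 | 0 | 0 | 1
1 | 0 | 1 | 1
1 | 1 | 0 | 1
1 | 1 | 1 | 1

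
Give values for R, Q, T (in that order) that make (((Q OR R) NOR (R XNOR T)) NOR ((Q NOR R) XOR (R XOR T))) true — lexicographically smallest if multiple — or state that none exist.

R=0, Q=1, T=0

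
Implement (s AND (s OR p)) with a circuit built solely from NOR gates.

((s NOR s) NOR (((s NOR p) NOR (s NOR p)) NOR ((s NOR p) NOR (s NOR p))))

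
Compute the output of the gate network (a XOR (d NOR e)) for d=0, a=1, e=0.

Substituting: (1 XOR (0 NOR 0))
= 0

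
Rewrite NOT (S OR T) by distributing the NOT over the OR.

NOT S AND NOT T
De Morgan's: NOT(OR of terms) = AND of negations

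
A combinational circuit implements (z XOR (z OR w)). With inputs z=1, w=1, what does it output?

Substituting: (1 XOR (1 OR 1))
= 0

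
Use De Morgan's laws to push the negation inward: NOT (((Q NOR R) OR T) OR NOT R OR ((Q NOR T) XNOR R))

NOT ((Q NOR R) OR T) AND R AND NOT ((Q NOR T) XNOR R)
De Morgan's: NOT(OR of terms) = AND of negations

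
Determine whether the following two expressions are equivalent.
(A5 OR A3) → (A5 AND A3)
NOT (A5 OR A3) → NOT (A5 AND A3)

No, Inverse is not equivalent to original (counterexample: A3=0, A5=1)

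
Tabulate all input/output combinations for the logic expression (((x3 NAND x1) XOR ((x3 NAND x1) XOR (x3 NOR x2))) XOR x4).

x2 | x3 | x4 | x1 | Output
--------------------------
0 | 0 | 0 | 0 | 1
0 | 0 | 0 | 1 | 1
0 | 0 | 1 | 0 | 0
0 | 0 | 1 | 1 | 0
0 | 1 | 0 | 0 | 0
0 | 1 | 0 | 1 | 0
0 | 1 | 1 | 0 | 1
0 | 1 | 1 | 1 | 1
1 | 0 | 0 | 0 | 0
1 | 0 | 0 | 1 | 0
1 | 0 | 1 | 0 | 1
1 | 0 | 1 | 1 | 1
1 | 1 | 0 | 0 | 0
1 | 1 | 0 | 1 | 0
1 | 1 | 1 | 0 | 1
1 | 1 | 1 | 1 | 1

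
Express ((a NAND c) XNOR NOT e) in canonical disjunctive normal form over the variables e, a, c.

(NOT e AND NOT a AND NOT c) OR (NOT e AND NOT a AND c) OR (NOT e AND a AND NOT c) OR (e AND a AND c)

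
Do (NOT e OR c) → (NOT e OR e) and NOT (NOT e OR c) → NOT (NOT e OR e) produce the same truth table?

No, Inverse is not equivalent to original (counterexample: e=1, c=0)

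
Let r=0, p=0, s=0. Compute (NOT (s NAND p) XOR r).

Substituting: (NOT (0 NAND 0) XOR 0)
= 0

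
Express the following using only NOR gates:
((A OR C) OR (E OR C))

((((A NOR C) NOR (A NOR C)) NOR ((E NOR C) NOR (E NOR C))) NOR (((A NOR C) NOR (A NOR C)) NOR ((E NOR C) NOR (E NOR C))))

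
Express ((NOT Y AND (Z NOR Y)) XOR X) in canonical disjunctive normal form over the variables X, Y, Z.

(NOT X AND NOT Y AND NOT Z) OR (X AND NOT Y AND Z) OR (X AND Y AND NOT Z) OR (X AND Y AND Z)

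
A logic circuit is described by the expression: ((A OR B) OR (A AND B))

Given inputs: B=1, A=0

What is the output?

Substituting: ((0 OR 1) OR (0 AND 1))
= 1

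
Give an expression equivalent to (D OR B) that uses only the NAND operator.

((D NAND D) NAND (B NAND B))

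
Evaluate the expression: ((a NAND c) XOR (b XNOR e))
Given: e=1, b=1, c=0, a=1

Substituting: ((1 NAND 0) XOR (1 XNOR 1))
= 0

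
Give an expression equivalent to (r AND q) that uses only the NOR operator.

((r NOR r) NOR (q NOR q))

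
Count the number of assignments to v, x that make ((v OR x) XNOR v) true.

Satisfying assignments: (0,0), (1,0), (1,1)
Count: 3 out of 4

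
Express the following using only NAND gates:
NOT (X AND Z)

(((X NAND Z) NAND (X NAND Z)) NAND ((X NAND Z) NAND (X NAND Z)))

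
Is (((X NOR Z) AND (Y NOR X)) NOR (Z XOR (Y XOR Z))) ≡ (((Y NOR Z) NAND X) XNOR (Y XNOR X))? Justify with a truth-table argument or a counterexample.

No. Counterexample: with X=0, Y=0, Z=0, Expression 1 = 0 but Expression 2 = 1.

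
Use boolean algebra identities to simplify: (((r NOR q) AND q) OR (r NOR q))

By absorption (E OR (E AND v) = E):
= (r NOR q)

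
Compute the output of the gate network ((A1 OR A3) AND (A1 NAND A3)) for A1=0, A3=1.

Substituting: ((0 OR 1) AND (0 NAND 1))
= 1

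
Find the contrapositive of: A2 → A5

Contrapositive: NOT A5 → NOT A2
Note: A statement and its contrapositive are logically equivalent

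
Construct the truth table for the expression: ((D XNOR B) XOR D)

D | B | Output
--------------
0 | 0 | 1
0 | 1 | 0
1 | 0 | 1
1 | 1 | 0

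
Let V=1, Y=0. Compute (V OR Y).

Substituting: (1 OR 0)
= 1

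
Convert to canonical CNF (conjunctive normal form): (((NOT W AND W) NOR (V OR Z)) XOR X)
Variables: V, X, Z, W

(V OR X OR NOT Z OR W) AND (V OR X OR NOT Z OR NOT W) AND (V OR NOT X OR Z OR W) AND (V OR NOT X OR Z OR NOT W) AND (NOT V OR X OR Z OR W) AND (NOT V OR X OR Z OR NOT W) AND (NOT V OR X OR NOT Z OR W) AND (NOT V OR X OR NOT Z OR NOT W)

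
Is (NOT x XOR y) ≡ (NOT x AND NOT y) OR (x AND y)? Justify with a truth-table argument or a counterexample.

Yes, they are equivalent — the two output columns agree on all 4 assignments:
x | y | Expression 1 | Expression 2
-----------------------------------
0 | 0 | 1 | 1
0 | 1 | 0 | 0
1 | 0 | 0 | 0
1 | 1 | 1 | 1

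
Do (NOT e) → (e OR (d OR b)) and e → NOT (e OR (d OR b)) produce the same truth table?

No, Inverse is not equivalent to original (counterexample: d=0, e=0, b=0)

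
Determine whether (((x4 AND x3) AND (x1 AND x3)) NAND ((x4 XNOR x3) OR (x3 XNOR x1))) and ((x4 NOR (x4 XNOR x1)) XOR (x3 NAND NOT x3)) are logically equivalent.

No. Counterexample: with x1=1, x3=0, x4=0, Expression 1 = 1 but Expression 2 = 0.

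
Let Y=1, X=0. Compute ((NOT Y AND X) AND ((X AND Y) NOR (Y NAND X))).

Substituting: ((NOT 1 AND 0) AND ((0 AND 1) NOR (1 NAND 0)))
= 0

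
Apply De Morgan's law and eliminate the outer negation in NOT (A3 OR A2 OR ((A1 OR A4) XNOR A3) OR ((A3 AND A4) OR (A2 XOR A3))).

NOT A3 AND NOT A2 AND NOT ((A1 OR A4) XNOR A3) AND NOT ((A3 AND A4) OR (A2 XOR A3))
De Morgan's: NOT(OR of terms) = AND of negations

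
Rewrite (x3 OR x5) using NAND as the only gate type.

((x3 NAND x3) NAND (x5 NAND x5))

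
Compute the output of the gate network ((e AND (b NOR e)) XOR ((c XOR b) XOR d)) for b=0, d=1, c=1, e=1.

Substituting: ((1 AND (0 NOR 1)) XOR ((1 XOR 0) XOR 1))
= 0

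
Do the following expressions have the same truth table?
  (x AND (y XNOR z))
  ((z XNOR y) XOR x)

No. Counterexample: with x=0, z=0, y=0, Expression 1 = 0 but Expression 2 = 1.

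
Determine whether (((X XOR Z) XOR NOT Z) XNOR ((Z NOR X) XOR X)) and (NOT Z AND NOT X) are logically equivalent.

Yes, they are equivalent — the two output columns agree on all 4 assignments:
Z | X | Expression 1 | Expression 2
-----------------------------------
0 | 0 | 1 | 1
0 | 1 | 0 | 0
1 | 0 | 0 | 0
1 | 1 | 0 | 0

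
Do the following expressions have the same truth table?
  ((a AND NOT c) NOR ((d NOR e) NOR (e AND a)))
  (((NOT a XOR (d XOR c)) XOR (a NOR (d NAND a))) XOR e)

No. Counterexample: with e=0, c=0, d=1, a=1, Expression 1 = 0 but Expression 2 = 1.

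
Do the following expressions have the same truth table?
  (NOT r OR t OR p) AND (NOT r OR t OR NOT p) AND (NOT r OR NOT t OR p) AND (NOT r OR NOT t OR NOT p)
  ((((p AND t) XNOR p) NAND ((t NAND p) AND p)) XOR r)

Yes, they are equivalent — the two output columns agree on all 8 assignments:
r | t | p | Expression 1 | Expression 2
---------------------------------------
0 | 0 | 0 | 1 | 1
0 | 0 | 1 | 1 | 1
0 | 1 | 0 | 1 | 1
0 | 1 | 1 | 1 | 1
1 | 0 | 0 | 0 | 0
1 | 0 | 1 | 0 | 0
1 | 1 | 0 | 0 | 0
1 | 1 | 1 | 0 | 0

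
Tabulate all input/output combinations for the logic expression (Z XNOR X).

X | Z | Output
--------------
0 | 0 | 1
0 | 1 | 0
1 | 0 | 0
1 | 1 | 1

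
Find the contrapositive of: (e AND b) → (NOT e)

Contrapositive: e → NOT (e AND b)
Note: A statement and its contrapositive are logically equivalent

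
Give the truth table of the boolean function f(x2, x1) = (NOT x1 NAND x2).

x2 | x1 | Output
----------------
0 | 0 | 1
0 | 1 | 1
1 | 0 | 0
1 | 1 | 1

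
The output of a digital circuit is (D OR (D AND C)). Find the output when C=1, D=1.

Substituting: (1 OR (1 AND 1))
= 1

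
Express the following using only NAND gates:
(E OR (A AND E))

((E NAND E) NAND (((A NAND E) NAND (A NAND E)) NAND ((A NAND E) NAND (A NAND E))))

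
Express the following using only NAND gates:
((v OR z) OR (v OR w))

((((v NAND v) NAND (z NAND z)) NAND ((v NAND v) NAND (z NAND z))) NAND (((v NAND v) NAND (w NAND w)) NAND ((v NAND v) NAND (w NAND w))))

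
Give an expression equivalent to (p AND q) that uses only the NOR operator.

((p NOR p) NOR (q NOR q))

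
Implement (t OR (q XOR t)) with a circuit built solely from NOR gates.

((t NOR ((((q NOR t) NOR (q NOR t)) NOR ((q NOR t) NOR (q NOR t))) NOR ((((q NOR q) NOR (t NOR t)) NOR ((q NOR q) NOR (t NOR t))) NOR (((q NOR q) NOR (t NOR t)) NOR ((q NOR q) NOR (t NOR t)))))) NOR (t NOR ((((q NOR t) NOR (q NOR t)) NOR ((q NOR t) NOR (q NOR t))) NOR ((((q NOR q) NOR (t NOR t)) NOR ((q NOR q) NOR (t NOR t))) NOR (((q NOR q) NOR (t NOR t)) NOR ((q NOR q) NOR (t NOR t)))))))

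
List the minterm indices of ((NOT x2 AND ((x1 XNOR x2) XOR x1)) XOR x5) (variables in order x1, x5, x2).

Σm(0, 3, 4, 7) = (NOT x1 AND NOT x5 AND NOT x2) OR (NOT x1 AND x5 AND x2) OR (x1 AND NOT x5 AND NOT x2) OR (x1 AND x5 AND x2)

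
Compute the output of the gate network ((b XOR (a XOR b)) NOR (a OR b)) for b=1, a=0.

Substituting: ((1 XOR (0 XOR 1)) NOR (0 OR 1))
= 0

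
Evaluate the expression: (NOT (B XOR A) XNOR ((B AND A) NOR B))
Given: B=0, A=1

Substituting: (NOT (0 XOR 1) XNOR ((0 AND 1) NOR 0))
= 0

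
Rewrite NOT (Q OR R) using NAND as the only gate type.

(((Q NAND Q) NAND (R NAND R)) NAND ((Q NAND Q) NAND (R NAND R)))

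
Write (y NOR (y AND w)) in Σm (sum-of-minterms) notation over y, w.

Σm(0, 1) = (NOT y AND NOT w) OR (NOT y AND w)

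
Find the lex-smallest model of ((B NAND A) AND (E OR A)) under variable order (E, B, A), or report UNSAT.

E=0, B=0, A=1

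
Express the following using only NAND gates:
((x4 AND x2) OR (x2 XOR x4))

((((x4 NAND x2) NAND (x4 NAND x2)) NAND ((x4 NAND x2) NAND (x4 NAND x2))) NAND (((x2 NAND (x2 NAND x4)) NAND (x4 NAND (x2 NAND x4))) NAND ((x2 NAND (x2 NAND x4)) NAND (x4 NAND (x2 NAND x4)))))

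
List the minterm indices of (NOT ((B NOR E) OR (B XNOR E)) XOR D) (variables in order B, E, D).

Σm(1, 2, 4, 7) = (NOT B AND NOT E AND D) OR (NOT B AND E AND NOT D) OR (B AND NOT E AND NOT D) OR (B AND E AND D)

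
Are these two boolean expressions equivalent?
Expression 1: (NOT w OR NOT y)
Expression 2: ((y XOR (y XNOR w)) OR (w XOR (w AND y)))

Yes, they are equivalent — the two output columns agree on all 4 assignments:
w | y | Expression 1 | Expression 2
-----------------------------------
0 | 0 | 1 | 1
0 | 1 | 1 | 1
1 | 0 | 1 | 1
1 | 1 | 0 | 0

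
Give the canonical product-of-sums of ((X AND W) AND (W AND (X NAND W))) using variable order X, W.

ΠM(0, 1, 2, 3) = (X OR W) AND (X OR NOT W) AND (NOT X OR W) AND (NOT X OR NOT W)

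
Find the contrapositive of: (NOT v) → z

Contrapositive: NOT z → v
Note: A statement and its contrapositive are logically equivalent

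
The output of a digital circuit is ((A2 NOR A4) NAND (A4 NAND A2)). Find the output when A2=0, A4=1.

Substituting: ((0 NOR 1) NAND (1 NAND 0))
= 1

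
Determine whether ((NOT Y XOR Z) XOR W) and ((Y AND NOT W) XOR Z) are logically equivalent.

No. Counterexample: with Z=0, Y=0, W=0, Expression 1 = 1 but Expression 2 = 0.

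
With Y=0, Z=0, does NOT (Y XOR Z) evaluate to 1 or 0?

Substituting: NOT (0 XOR 0)
= 1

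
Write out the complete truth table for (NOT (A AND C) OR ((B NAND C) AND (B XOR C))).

B | C | A | Output
------------------
0 | 0 | 0 | 1
0 | 0 | 1 | 1
0 | 1 | 0 | 1
0 | 1 | 1 | 1
1 | 0 | 0 | 1
1 | 0 | 1 | 1
1 | 1 | 0 | 1
1 | 1 | 1 | 0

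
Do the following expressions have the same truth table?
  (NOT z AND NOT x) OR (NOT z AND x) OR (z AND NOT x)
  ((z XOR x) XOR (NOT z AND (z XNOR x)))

Yes, they are equivalent — the two output columns agree on all 4 assignments:
z | x | Expression 1 | Expression 2
-----------------------------------
0 | 0 | 1 | 1
0 | 1 | 1 | 1
1 | 0 | 1 | 1
1 | 1 | 0 | 0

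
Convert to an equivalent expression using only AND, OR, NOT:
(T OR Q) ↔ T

((T OR Q) AND T) OR (NOT (T OR Q) AND NOT T)
(Biconditional = both true or both false)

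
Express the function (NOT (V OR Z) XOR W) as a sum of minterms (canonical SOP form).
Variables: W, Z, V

Σm(0, 5, 6, 7) = (NOT W AND NOT Z AND NOT V) OR (W AND NOT Z AND V) OR (W AND Z AND NOT V) OR (W AND Z AND V)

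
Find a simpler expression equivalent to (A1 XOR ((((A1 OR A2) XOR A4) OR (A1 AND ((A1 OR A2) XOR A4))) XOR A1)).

By XOR self-cancellation ((E XOR v) XOR v = E) then absorption (E OR (E AND v) = E):
= ((A1 OR A2) XOR A4)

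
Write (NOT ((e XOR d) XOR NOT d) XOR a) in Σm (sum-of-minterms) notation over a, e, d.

Σm(2, 3, 4, 5) = (NOT a AND e AND NOT d) OR (NOT a AND e AND d) OR (a AND NOT e AND NOT d) OR (a AND NOT e AND d)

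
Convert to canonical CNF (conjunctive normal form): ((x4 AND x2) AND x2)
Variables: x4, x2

(x4 OR x2) AND (x4 OR NOT x2) AND (NOT x4 OR x2)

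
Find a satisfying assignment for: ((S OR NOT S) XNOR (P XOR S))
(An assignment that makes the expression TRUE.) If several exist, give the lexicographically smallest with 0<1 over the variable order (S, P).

S=0, P=1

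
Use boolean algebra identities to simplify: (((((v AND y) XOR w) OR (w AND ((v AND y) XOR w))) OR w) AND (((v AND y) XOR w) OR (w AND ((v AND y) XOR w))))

By absorption (E AND (E OR v) = E) then absorption (E OR (E AND v) = E):
= ((v AND y) XOR w)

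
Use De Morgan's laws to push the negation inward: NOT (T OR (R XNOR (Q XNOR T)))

NOT T AND NOT (R XNOR (Q XNOR T))
De Morgan's: NOT(OR of terms) = AND of negations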